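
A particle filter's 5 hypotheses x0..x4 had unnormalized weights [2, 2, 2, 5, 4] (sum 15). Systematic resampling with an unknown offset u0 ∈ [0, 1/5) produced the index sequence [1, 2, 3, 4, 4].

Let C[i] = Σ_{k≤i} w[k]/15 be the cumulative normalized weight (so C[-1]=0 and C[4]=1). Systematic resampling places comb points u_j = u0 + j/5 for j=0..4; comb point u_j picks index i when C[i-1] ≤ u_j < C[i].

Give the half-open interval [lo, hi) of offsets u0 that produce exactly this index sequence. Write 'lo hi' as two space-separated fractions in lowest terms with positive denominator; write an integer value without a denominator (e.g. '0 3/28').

2/15 1/5

C = [2/15, 4/15, 2/5, 11/15, 1]
j=0 picked index 1: u0 ∈ [2/15, 4/15)
j=1 picked index 2: u0 ∈ [1/15, 1/5)
j=2 picked index 3: u0 ∈ [0, 1/3)
j=3 picked index 4: u0 ∈ [2/15, 2/5)
j=4 picked index 4: u0 ∈ [-1/15, 1/5)
intersection: [2/15, 1/5)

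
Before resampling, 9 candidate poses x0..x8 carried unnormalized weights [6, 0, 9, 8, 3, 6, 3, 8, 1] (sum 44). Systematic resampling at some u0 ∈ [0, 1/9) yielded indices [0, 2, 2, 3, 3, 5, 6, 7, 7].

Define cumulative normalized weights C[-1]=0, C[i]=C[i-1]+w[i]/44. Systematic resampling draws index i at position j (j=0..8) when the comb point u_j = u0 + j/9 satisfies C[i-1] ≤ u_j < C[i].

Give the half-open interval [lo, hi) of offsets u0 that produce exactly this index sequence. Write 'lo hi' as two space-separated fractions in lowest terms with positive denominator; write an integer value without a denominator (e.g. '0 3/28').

2/33 31/396

C = [3/22, 3/22, 15/44, 23/44, 13/22, 8/11, 35/44, 43/44, 1]
j=0 picked index 0: u0 ∈ [0, 3/22)
j=1 picked index 2: u0 ∈ [5/198, 91/396)
j=2 picked index 2: u0 ∈ [-17/198, 47/396)
j=3 picked index 3: u0 ∈ [1/132, 25/132)
j=4 picked index 3: u0 ∈ [-41/396, 31/396)
j=5 picked index 5: u0 ∈ [7/198, 17/99)
j=6 picked index 6: u0 ∈ [2/33, 17/132)
j=7 picked index 7: u0 ∈ [7/396, 79/396)
j=8 picked index 7: u0 ∈ [-37/396, 35/396)
intersection: [2/33, 31/396)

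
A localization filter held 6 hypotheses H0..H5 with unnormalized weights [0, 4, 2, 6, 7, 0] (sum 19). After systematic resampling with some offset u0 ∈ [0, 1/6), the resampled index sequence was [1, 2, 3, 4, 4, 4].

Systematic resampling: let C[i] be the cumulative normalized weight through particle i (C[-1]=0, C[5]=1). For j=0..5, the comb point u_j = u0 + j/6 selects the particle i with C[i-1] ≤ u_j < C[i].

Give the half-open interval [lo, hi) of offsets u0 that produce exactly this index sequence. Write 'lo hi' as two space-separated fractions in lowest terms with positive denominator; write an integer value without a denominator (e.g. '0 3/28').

5/38 17/114

C = [0, 4/19, 6/19, 12/19, 1, 1]
j=0 picked index 1: u0 ∈ [0, 4/19)
j=1 picked index 2: u0 ∈ [5/114, 17/114)
j=2 picked index 3: u0 ∈ [-1/57, 17/57)
j=3 picked index 4: u0 ∈ [5/38, 1/2)
j=4 picked index 4: u0 ∈ [-2/57, 1/3)
j=5 picked index 4: u0 ∈ [-23/114, 1/6)
intersection: [5/38, 17/114)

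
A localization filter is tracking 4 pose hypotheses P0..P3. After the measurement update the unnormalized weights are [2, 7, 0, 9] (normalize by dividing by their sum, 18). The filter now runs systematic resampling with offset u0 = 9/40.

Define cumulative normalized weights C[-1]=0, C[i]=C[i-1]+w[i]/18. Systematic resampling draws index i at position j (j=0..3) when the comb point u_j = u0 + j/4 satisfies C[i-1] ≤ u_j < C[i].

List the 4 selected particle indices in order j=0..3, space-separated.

C = [1/9, 1/2, 1/2, 1]
j=0: u_0=9/40 ∈ [1/9, 1/2) → index 1
j=1: u_1=19/40 ∈ [1/9, 1/2) → index 1
j=2: u_2=29/40 ∈ [1/2, 1) → index 3
j=3: u_3=39/40 ∈ [1/2, 1) → index 3

1 1 3 3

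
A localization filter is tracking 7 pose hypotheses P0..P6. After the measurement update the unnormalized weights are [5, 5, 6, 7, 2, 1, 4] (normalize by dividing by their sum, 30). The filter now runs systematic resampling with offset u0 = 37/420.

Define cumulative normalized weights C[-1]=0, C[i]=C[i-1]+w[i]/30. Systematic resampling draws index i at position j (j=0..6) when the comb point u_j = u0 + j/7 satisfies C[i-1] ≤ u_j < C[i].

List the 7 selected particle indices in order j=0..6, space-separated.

0 1 2 2 3 4 6

C = [1/6, 1/3, 8/15, 23/30, 5/6, 13/15, 1]
j=0: u_0=37/420 ∈ [0, 1/6) → index 0
j=1: u_1=97/420 ∈ [1/6, 1/3) → index 1
j=2: u_2=157/420 ∈ [1/3, 8/15) → index 2
j=3: u_3=31/60 ∈ [1/3, 8/15) → index 2
j=4: u_4=277/420 ∈ [8/15, 23/30) → index 3
j=5: u_5=337/420 ∈ [23/30, 5/6) → index 4
j=6: u_6=397/420 ∈ [13/15, 1) → index 6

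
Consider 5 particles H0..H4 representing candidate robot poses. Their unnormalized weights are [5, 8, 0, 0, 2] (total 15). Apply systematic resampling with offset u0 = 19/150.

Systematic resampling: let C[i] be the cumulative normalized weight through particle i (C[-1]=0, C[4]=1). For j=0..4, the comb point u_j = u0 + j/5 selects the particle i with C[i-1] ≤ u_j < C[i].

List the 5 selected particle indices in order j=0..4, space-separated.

C = [1/3, 13/15, 13/15, 13/15, 1]
j=0: u_0=19/150 ∈ [0, 1/3) → index 0
j=1: u_1=49/150 ∈ [0, 1/3) → index 0
j=2: u_2=79/150 ∈ [1/3, 13/15) → index 1
j=3: u_3=109/150 ∈ [1/3, 13/15) → index 1
j=4: u_4=139/150 ∈ [13/15, 1) → index 4

0 0 1 1 4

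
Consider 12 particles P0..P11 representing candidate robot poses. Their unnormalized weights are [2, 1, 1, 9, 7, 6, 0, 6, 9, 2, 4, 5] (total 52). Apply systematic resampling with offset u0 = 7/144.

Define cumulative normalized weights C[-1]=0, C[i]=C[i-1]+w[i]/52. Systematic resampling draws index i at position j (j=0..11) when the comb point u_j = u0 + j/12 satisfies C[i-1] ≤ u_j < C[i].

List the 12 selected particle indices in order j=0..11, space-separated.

1 3 3 4 4 5 7 8 8 9 10 11

C = [1/26, 3/52, 1/13, 1/4, 5/13, 1/2, 1/2, 8/13, 41/52, 43/52, 47/52, 1]
j=0: u_0=7/144 ∈ [1/26, 3/52) → index 1
j=1: u_1=19/144 ∈ [1/13, 1/4) → index 3
j=2: u_2=31/144 ∈ [1/13, 1/4) → index 3
j=3: u_3=43/144 ∈ [1/4, 5/13) → index 4
j=4: u_4=55/144 ∈ [1/4, 5/13) → index 4
j=5: u_5=67/144 ∈ [5/13, 1/2) → index 5
j=6: u_6=79/144 ∈ [1/2, 8/13) → index 7
j=7: u_7=91/144 ∈ [8/13, 41/52) → index 8
j=8: u_8=103/144 ∈ [8/13, 41/52) → index 8
j=9: u_9=115/144 ∈ [41/52, 43/52) → index 9
j=10: u_10=127/144 ∈ [43/52, 47/52) → index 10
j=11: u_11=139/144 ∈ [47/52, 1) → index 11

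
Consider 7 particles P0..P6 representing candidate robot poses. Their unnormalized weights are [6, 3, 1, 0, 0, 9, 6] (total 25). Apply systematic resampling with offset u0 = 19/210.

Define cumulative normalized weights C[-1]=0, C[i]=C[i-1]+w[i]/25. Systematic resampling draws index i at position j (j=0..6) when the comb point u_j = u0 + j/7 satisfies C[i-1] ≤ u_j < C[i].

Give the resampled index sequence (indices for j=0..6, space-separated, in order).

C = [6/25, 9/25, 2/5, 2/5, 2/5, 19/25, 1]
j=0: u_0=19/210 ∈ [0, 6/25) → index 0
j=1: u_1=7/30 ∈ [0, 6/25) → index 0
j=2: u_2=79/210 ∈ [9/25, 2/5) → index 2
j=3: u_3=109/210 ∈ [2/5, 19/25) → index 5
j=4: u_4=139/210 ∈ [2/5, 19/25) → index 5
j=5: u_5=169/210 ∈ [19/25, 1) → index 6
j=6: u_6=199/210 ∈ [19/25, 1) → index 6

0 0 2 5 5 6 6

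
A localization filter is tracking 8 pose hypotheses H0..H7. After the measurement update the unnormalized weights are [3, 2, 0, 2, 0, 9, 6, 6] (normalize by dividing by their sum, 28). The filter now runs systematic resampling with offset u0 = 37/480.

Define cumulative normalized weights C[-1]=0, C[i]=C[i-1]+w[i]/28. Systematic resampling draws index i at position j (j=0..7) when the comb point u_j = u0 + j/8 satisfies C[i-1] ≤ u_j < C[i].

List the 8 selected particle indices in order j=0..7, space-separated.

0 3 5 5 6 6 7 7

C = [3/28, 5/28, 5/28, 1/4, 1/4, 4/7, 11/14, 1]
j=0: u_0=37/480 ∈ [0, 3/28) → index 0
j=1: u_1=97/480 ∈ [5/28, 1/4) → index 3
j=2: u_2=157/480 ∈ [1/4, 4/7) → index 5
j=3: u_3=217/480 ∈ [1/4, 4/7) → index 5
j=4: u_4=277/480 ∈ [4/7, 11/14) → index 6
j=5: u_5=337/480 ∈ [4/7, 11/14) → index 6
j=6: u_6=397/480 ∈ [11/14, 1) → index 7
j=7: u_7=457/480 ∈ [11/14, 1) → index 7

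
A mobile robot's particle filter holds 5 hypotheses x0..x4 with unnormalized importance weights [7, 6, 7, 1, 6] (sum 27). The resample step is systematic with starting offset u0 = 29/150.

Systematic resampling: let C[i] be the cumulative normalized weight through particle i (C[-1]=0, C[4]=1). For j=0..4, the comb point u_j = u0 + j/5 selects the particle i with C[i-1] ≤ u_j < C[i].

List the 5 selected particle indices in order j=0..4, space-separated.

C = [7/27, 13/27, 20/27, 7/9, 1]
j=0: u_0=29/150 ∈ [0, 7/27) → index 0
j=1: u_1=59/150 ∈ [7/27, 13/27) → index 1
j=2: u_2=89/150 ∈ [13/27, 20/27) → index 2
j=3: u_3=119/150 ∈ [7/9, 1) → index 4
j=4: u_4=149/150 ∈ [7/9, 1) → index 4

0 1 2 4 4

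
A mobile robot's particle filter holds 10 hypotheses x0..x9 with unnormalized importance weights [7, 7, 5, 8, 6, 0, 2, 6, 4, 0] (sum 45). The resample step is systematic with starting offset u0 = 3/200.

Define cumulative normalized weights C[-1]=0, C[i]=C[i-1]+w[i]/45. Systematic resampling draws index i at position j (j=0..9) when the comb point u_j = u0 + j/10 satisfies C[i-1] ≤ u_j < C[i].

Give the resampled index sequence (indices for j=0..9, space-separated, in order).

0 0 1 2 2 3 4 4 7 8

C = [7/45, 14/45, 19/45, 3/5, 11/15, 11/15, 7/9, 41/45, 1, 1]
j=0: u_0=3/200 ∈ [0, 7/45) → index 0
j=1: u_1=23/200 ∈ [0, 7/45) → index 0
j=2: u_2=43/200 ∈ [7/45, 14/45) → index 1
j=3: u_3=63/200 ∈ [14/45, 19/45) → index 2
j=4: u_4=83/200 ∈ [14/45, 19/45) → index 2
j=5: u_5=103/200 ∈ [19/45, 3/5) → index 3
j=6: u_6=123/200 ∈ [3/5, 11/15) → index 4
j=7: u_7=143/200 ∈ [3/5, 11/15) → index 4
j=8: u_8=163/200 ∈ [7/9, 41/45) → index 7
j=9: u_9=183/200 ∈ [41/45, 1) → index 8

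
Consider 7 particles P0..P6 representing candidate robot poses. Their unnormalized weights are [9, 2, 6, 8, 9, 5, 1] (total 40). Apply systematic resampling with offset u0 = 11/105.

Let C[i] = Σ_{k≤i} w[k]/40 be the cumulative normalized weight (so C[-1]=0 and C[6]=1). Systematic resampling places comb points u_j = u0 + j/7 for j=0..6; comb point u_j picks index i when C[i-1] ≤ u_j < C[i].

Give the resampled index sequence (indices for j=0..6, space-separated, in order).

0 1 2 3 4 4 5

C = [9/40, 11/40, 17/40, 5/8, 17/20, 39/40, 1]
j=0: u_0=11/105 ∈ [0, 9/40) → index 0
j=1: u_1=26/105 ∈ [9/40, 11/40) → index 1
j=2: u_2=41/105 ∈ [11/40, 17/40) → index 2
j=3: u_3=8/15 ∈ [17/40, 5/8) → index 3
j=4: u_4=71/105 ∈ [5/8, 17/20) → index 4
j=5: u_5=86/105 ∈ [5/8, 17/20) → index 4
j=6: u_6=101/105 ∈ [17/20, 39/40) → index 5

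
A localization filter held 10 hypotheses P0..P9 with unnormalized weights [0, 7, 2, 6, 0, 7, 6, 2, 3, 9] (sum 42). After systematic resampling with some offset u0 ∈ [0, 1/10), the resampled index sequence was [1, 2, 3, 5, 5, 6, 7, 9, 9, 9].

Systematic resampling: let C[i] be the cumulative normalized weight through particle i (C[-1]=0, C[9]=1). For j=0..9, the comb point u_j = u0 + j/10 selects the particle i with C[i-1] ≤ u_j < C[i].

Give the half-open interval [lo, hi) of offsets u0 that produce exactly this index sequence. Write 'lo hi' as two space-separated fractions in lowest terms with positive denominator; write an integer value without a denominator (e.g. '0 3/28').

C = [0, 1/6, 3/14, 5/14, 5/14, 11/21, 2/3, 5/7, 11/14, 1]
j=0 picked index 1: u0 ∈ [0, 1/6)
j=1 picked index 2: u0 ∈ [1/15, 4/35)
j=2 picked index 3: u0 ∈ [1/70, 11/70)
j=3 picked index 5: u0 ∈ [2/35, 47/210)
j=4 picked index 5: u0 ∈ [-3/70, 13/105)
j=5 picked index 6: u0 ∈ [1/42, 1/6)
j=6 picked index 7: u0 ∈ [1/15, 4/35)
j=7 picked index 9: u0 ∈ [3/35, 3/10)
j=8 picked index 9: u0 ∈ [-1/70, 1/5)
j=9 picked index 9: u0 ∈ [-4/35, 1/10)
intersection: [3/35, 1/10)

3/35 1/10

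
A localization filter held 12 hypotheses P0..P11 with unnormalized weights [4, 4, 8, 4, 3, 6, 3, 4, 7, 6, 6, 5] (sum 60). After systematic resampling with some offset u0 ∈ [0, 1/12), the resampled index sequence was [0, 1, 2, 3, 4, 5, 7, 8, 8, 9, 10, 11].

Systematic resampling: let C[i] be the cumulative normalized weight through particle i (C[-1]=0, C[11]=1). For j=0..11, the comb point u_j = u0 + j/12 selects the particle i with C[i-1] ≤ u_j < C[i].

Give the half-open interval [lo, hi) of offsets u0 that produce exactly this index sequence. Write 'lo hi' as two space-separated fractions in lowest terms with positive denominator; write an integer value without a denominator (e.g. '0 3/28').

1/30 1/20

C = [1/15, 2/15, 4/15, 1/3, 23/60, 29/60, 8/15, 3/5, 43/60, 49/60, 11/12, 1]
j=0 picked index 0: u0 ∈ [0, 1/15)
j=1 picked index 1: u0 ∈ [-1/60, 1/20)
j=2 picked index 2: u0 ∈ [-1/30, 1/10)
j=3 picked index 3: u0 ∈ [1/60, 1/12)
j=4 picked index 4: u0 ∈ [0, 1/20)
j=5 picked index 5: u0 ∈ [-1/30, 1/15)
j=6 picked index 7: u0 ∈ [1/30, 1/10)
j=7 picked index 8: u0 ∈ [1/60, 2/15)
j=8 picked index 8: u0 ∈ [-1/15, 1/20)
j=9 picked index 9: u0 ∈ [-1/30, 1/15)
j=10 picked index 10: u0 ∈ [-1/60, 1/12)
j=11 picked index 11: u0 ∈ [0, 1/12)
intersection: [1/30, 1/20)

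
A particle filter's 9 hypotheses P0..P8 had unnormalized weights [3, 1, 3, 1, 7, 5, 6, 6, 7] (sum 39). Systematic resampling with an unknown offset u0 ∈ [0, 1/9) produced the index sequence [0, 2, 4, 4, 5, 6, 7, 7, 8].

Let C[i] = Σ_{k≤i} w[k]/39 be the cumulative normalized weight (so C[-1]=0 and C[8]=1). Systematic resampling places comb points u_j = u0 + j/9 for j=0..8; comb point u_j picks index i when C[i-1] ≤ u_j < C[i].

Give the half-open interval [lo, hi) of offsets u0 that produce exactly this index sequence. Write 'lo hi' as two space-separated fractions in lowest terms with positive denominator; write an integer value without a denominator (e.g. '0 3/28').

0 5/117

C = [1/13, 4/39, 7/39, 8/39, 5/13, 20/39, 2/3, 32/39, 1]
j=0 picked index 0: u0 ∈ [0, 1/13)
j=1 picked index 2: u0 ∈ [-1/117, 8/117)
j=2 picked index 4: u0 ∈ [-2/117, 19/117)
j=3 picked index 4: u0 ∈ [-5/39, 2/39)
j=4 picked index 5: u0 ∈ [-7/117, 8/117)
j=5 picked index 6: u0 ∈ [-5/117, 1/9)
j=6 picked index 7: u0 ∈ [0, 2/13)
j=7 picked index 7: u0 ∈ [-1/9, 5/117)
j=8 picked index 8: u0 ∈ [-8/117, 1/9)
intersection: [0, 5/117)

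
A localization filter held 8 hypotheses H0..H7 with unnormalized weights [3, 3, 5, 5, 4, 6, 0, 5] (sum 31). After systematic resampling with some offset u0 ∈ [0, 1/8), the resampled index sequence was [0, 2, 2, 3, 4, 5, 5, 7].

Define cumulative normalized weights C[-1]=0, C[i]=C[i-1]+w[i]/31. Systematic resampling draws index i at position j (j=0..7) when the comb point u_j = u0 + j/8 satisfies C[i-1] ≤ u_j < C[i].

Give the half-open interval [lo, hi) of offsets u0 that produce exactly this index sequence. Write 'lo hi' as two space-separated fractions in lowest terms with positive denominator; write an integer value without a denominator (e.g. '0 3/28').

C = [3/31, 6/31, 11/31, 16/31, 20/31, 26/31, 26/31, 1]
j=0 picked index 0: u0 ∈ [0, 3/31)
j=1 picked index 2: u0 ∈ [17/248, 57/248)
j=2 picked index 2: u0 ∈ [-7/124, 13/124)
j=3 picked index 3: u0 ∈ [-5/248, 35/248)
j=4 picked index 4: u0 ∈ [1/62, 9/62)
j=5 picked index 5: u0 ∈ [5/248, 53/248)
j=6 picked index 5: u0 ∈ [-13/124, 11/124)
j=7 picked index 7: u0 ∈ [-9/248, 1/8)
intersection: [17/248, 11/124)

17/248 11/124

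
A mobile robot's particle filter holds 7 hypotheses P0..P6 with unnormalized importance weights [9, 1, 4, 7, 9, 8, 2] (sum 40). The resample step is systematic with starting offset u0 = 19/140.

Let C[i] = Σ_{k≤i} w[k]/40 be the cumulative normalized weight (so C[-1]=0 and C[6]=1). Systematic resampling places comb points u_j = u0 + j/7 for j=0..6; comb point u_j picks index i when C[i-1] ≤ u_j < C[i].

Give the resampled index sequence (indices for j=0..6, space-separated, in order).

C = [9/40, 1/4, 7/20, 21/40, 3/4, 19/20, 1]
j=0: u_0=19/140 ∈ [0, 9/40) → index 0
j=1: u_1=39/140 ∈ [1/4, 7/20) → index 2
j=2: u_2=59/140 ∈ [7/20, 21/40) → index 3
j=3: u_3=79/140 ∈ [21/40, 3/4) → index 4
j=4: u_4=99/140 ∈ [21/40, 3/4) → index 4
j=5: u_5=17/20 ∈ [3/4, 19/20) → index 5
j=6: u_6=139/140 ∈ [19/20, 1) → index 6

0 2 3 4 4 5 6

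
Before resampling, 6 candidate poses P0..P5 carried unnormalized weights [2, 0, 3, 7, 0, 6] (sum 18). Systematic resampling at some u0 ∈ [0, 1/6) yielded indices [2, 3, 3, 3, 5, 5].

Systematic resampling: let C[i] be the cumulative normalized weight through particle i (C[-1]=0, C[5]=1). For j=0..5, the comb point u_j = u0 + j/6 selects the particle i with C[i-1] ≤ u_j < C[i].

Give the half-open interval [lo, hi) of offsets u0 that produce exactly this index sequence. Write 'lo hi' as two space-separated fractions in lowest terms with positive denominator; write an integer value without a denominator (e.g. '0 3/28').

1/9 1/6

C = [1/9, 1/9, 5/18, 2/3, 2/3, 1]
j=0 picked index 2: u0 ∈ [1/9, 5/18)
j=1 picked index 3: u0 ∈ [1/9, 1/2)
j=2 picked index 3: u0 ∈ [-1/18, 1/3)
j=3 picked index 3: u0 ∈ [-2/9, 1/6)
j=4 picked index 5: u0 ∈ [0, 1/3)
j=5 picked index 5: u0 ∈ [-1/6, 1/6)
intersection: [1/9, 1/6)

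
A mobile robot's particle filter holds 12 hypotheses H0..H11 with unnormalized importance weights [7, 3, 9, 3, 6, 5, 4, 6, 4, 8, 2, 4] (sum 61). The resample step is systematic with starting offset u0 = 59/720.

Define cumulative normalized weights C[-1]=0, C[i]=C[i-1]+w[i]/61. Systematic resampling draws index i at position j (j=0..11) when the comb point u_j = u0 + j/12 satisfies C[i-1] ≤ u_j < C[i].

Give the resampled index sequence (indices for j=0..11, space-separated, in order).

C = [7/61, 10/61, 19/61, 22/61, 28/61, 33/61, 37/61, 43/61, 47/61, 55/61, 57/61, 1]
j=0: u_0=59/720 ∈ [0, 7/61) → index 0
j=1: u_1=119/720 ∈ [10/61, 19/61) → index 2
j=2: u_2=179/720 ∈ [10/61, 19/61) → index 2
j=3: u_3=239/720 ∈ [19/61, 22/61) → index 3
j=4: u_4=299/720 ∈ [22/61, 28/61) → index 4
j=5: u_5=359/720 ∈ [28/61, 33/61) → index 5
j=6: u_6=419/720 ∈ [33/61, 37/61) → index 6
j=7: u_7=479/720 ∈ [37/61, 43/61) → index 7
j=8: u_8=539/720 ∈ [43/61, 47/61) → index 8
j=9: u_9=599/720 ∈ [47/61, 55/61) → index 9
j=10: u_10=659/720 ∈ [55/61, 57/61) → index 10
j=11: u_11=719/720 ∈ [57/61, 1) → index 11

0 2 2 3 4 5 6 7 8 9 10 11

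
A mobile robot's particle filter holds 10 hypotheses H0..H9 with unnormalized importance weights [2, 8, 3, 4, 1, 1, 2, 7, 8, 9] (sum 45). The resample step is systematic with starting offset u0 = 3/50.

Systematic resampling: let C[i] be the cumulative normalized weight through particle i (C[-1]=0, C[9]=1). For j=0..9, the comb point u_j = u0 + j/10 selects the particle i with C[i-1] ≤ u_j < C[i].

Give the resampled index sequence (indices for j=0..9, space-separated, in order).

1 1 2 3 6 7 8 8 9 9

C = [2/45, 2/9, 13/45, 17/45, 2/5, 19/45, 7/15, 28/45, 4/5, 1]
j=0: u_0=3/50 ∈ [2/45, 2/9) → index 1
j=1: u_1=4/25 ∈ [2/45, 2/9) → index 1
j=2: u_2=13/50 ∈ [2/9, 13/45) → index 2
j=3: u_3=9/25 ∈ [13/45, 17/45) → index 3
j=4: u_4=23/50 ∈ [19/45, 7/15) → index 6
j=5: u_5=14/25 ∈ [7/15, 28/45) → index 7
j=6: u_6=33/50 ∈ [28/45, 4/5) → index 8
j=7: u_7=19/25 ∈ [28/45, 4/5) → index 8
j=8: u_8=43/50 ∈ [4/5, 1) → index 9
j=9: u_9=24/25 ∈ [4/5, 1) → index 9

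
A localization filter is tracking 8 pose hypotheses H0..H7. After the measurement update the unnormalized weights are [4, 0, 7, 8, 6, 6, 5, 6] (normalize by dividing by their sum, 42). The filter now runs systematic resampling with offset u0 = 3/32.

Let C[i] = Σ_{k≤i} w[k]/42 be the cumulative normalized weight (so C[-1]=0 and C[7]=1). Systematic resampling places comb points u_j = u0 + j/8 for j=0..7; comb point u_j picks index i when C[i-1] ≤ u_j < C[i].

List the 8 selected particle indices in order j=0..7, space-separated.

0 2 3 4 4 5 6 7

C = [2/21, 2/21, 11/42, 19/42, 25/42, 31/42, 6/7, 1]
j=0: u_0=3/32 ∈ [0, 2/21) → index 0
j=1: u_1=7/32 ∈ [2/21, 11/42) → index 2
j=2: u_2=11/32 ∈ [11/42, 19/42) → index 3
j=3: u_3=15/32 ∈ [19/42, 25/42) → index 4
j=4: u_4=19/32 ∈ [19/42, 25/42) → index 4
j=5: u_5=23/32 ∈ [25/42, 31/42) → index 5
j=6: u_6=27/32 ∈ [31/42, 6/7) → index 6
j=7: u_7=31/32 ∈ [6/7, 1) → index 7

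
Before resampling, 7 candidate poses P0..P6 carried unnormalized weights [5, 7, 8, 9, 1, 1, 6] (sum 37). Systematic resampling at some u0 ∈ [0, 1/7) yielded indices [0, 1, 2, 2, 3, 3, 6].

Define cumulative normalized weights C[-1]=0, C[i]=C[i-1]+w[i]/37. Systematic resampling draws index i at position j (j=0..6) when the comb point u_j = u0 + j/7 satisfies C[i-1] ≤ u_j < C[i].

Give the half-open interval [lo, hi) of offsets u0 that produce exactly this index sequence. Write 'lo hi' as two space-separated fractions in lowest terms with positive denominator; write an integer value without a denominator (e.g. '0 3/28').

C = [5/37, 12/37, 20/37, 29/37, 30/37, 31/37, 1]
j=0 picked index 0: u0 ∈ [0, 5/37)
j=1 picked index 1: u0 ∈ [-2/259, 47/259)
j=2 picked index 2: u0 ∈ [10/259, 66/259)
j=3 picked index 2: u0 ∈ [-27/259, 29/259)
j=4 picked index 3: u0 ∈ [-8/259, 55/259)
j=5 picked index 3: u0 ∈ [-45/259, 18/259)
j=6 picked index 6: u0 ∈ [-5/259, 1/7)
intersection: [10/259, 18/259)

10/259 18/259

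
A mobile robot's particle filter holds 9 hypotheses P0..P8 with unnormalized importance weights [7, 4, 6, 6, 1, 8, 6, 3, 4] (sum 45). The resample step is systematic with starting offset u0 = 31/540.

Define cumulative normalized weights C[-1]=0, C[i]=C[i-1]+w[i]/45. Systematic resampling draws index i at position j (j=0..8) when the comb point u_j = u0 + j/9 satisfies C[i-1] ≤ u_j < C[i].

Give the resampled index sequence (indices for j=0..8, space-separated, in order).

0 1 2 3 3 5 6 6 8

C = [7/45, 11/45, 17/45, 23/45, 8/15, 32/45, 38/45, 41/45, 1]
j=0: u_0=31/540 ∈ [0, 7/45) → index 0
j=1: u_1=91/540 ∈ [7/45, 11/45) → index 1
j=2: u_2=151/540 ∈ [11/45, 17/45) → index 2
j=3: u_3=211/540 ∈ [17/45, 23/45) → index 3
j=4: u_4=271/540 ∈ [17/45, 23/45) → index 3
j=5: u_5=331/540 ∈ [8/15, 32/45) → index 5
j=6: u_6=391/540 ∈ [32/45, 38/45) → index 6
j=7: u_7=451/540 ∈ [32/45, 38/45) → index 6
j=8: u_8=511/540 ∈ [41/45, 1) → index 8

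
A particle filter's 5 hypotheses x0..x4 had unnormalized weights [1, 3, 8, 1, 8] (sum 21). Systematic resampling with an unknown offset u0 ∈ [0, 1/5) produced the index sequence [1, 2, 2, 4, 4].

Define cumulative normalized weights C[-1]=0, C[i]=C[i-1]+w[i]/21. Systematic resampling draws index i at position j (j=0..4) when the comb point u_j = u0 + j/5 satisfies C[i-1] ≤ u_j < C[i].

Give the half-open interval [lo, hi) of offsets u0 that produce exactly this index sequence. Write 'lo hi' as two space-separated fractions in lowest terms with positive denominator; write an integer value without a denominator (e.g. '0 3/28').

1/21 6/35

C = [1/21, 4/21, 4/7, 13/21, 1]
j=0 picked index 1: u0 ∈ [1/21, 4/21)
j=1 picked index 2: u0 ∈ [-1/105, 13/35)
j=2 picked index 2: u0 ∈ [-22/105, 6/35)
j=3 picked index 4: u0 ∈ [2/105, 2/5)
j=4 picked index 4: u0 ∈ [-19/105, 1/5)
intersection: [1/21, 6/35)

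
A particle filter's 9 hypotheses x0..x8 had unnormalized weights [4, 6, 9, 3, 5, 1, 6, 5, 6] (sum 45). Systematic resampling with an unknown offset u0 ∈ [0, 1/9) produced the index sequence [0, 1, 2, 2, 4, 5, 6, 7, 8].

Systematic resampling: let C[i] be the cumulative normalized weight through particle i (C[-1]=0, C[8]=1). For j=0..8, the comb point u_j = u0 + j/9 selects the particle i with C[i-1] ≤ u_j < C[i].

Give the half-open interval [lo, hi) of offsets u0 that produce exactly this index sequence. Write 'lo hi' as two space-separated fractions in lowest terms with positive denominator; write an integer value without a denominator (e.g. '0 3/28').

C = [4/45, 2/9, 19/45, 22/45, 3/5, 28/45, 34/45, 13/15, 1]
j=0 picked index 0: u0 ∈ [0, 4/45)
j=1 picked index 1: u0 ∈ [-1/45, 1/9)
j=2 picked index 2: u0 ∈ [0, 1/5)
j=3 picked index 2: u0 ∈ [-1/9, 4/45)
j=4 picked index 4: u0 ∈ [2/45, 7/45)
j=5 picked index 5: u0 ∈ [2/45, 1/15)
j=6 picked index 6: u0 ∈ [-2/45, 4/45)
j=7 picked index 7: u0 ∈ [-1/45, 4/45)
j=8 picked index 8: u0 ∈ [-1/45, 1/9)
intersection: [2/45, 1/15)

2/45 1/15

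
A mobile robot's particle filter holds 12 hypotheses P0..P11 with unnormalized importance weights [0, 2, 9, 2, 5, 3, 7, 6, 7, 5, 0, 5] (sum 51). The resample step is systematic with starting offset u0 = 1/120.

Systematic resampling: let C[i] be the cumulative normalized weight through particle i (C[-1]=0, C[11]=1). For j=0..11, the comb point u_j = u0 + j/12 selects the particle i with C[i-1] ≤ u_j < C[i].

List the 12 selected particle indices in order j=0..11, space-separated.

1 2 2 4 4 6 6 7 8 8 9 11

C = [0, 2/51, 11/51, 13/51, 6/17, 7/17, 28/51, 2/3, 41/51, 46/51, 46/51, 1]
j=0: u_0=1/120 ∈ [0, 2/51) → index 1
j=1: u_1=11/120 ∈ [2/51, 11/51) → index 2
j=2: u_2=7/40 ∈ [2/51, 11/51) → index 2
j=3: u_3=31/120 ∈ [13/51, 6/17) → index 4
j=4: u_4=41/120 ∈ [13/51, 6/17) → index 4
j=5: u_5=17/40 ∈ [7/17, 28/51) → index 6
j=6: u_6=61/120 ∈ [7/17, 28/51) → index 6
j=7: u_7=71/120 ∈ [28/51, 2/3) → index 7
j=8: u_8=27/40 ∈ [2/3, 41/51) → index 8
j=9: u_9=91/120 ∈ [2/3, 41/51) → index 8
j=10: u_10=101/120 ∈ [41/51, 46/51) → index 9
j=11: u_11=37/40 ∈ [46/51, 1) → index 11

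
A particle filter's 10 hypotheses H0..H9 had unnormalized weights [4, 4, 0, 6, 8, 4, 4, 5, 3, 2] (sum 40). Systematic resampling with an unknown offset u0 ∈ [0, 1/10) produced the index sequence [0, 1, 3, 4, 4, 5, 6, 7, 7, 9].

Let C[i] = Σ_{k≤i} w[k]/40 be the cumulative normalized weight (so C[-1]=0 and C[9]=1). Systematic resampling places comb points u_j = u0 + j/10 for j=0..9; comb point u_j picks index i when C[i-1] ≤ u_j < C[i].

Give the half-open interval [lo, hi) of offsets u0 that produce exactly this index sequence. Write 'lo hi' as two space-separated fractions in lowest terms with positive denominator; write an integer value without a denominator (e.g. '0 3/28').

1/20 3/40

C = [1/10, 1/5, 1/5, 7/20, 11/20, 13/20, 3/4, 7/8, 19/20, 1]
j=0 picked index 0: u0 ∈ [0, 1/10)
j=1 picked index 1: u0 ∈ [0, 1/10)
j=2 picked index 3: u0 ∈ [0, 3/20)
j=3 picked index 4: u0 ∈ [1/20, 1/4)
j=4 picked index 4: u0 ∈ [-1/20, 3/20)
j=5 picked index 5: u0 ∈ [1/20, 3/20)
j=6 picked index 6: u0 ∈ [1/20, 3/20)
j=7 picked index 7: u0 ∈ [1/20, 7/40)
j=8 picked index 7: u0 ∈ [-1/20, 3/40)
j=9 picked index 9: u0 ∈ [1/20, 1/10)
intersection: [1/20, 3/40)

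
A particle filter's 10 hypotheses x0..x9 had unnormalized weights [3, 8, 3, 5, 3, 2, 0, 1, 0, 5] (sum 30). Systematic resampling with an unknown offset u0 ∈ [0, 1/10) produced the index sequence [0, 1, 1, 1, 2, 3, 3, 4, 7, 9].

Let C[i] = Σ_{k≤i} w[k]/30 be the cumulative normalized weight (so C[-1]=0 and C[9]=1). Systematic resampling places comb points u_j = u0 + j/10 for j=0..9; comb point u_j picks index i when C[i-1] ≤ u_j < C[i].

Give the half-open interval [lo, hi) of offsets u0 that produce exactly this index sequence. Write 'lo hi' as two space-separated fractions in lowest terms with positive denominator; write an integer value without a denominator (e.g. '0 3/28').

0 1/30

C = [1/10, 11/30, 7/15, 19/30, 11/15, 4/5, 4/5, 5/6, 5/6, 1]
j=0 picked index 0: u0 ∈ [0, 1/10)
j=1 picked index 1: u0 ∈ [0, 4/15)
j=2 picked index 1: u0 ∈ [-1/10, 1/6)
j=3 picked index 1: u0 ∈ [-1/5, 1/15)
j=4 picked index 2: u0 ∈ [-1/30, 1/15)
j=5 picked index 3: u0 ∈ [-1/30, 2/15)
j=6 picked index 3: u0 ∈ [-2/15, 1/30)
j=7 picked index 4: u0 ∈ [-1/15, 1/30)
j=8 picked index 7: u0 ∈ [0, 1/30)
j=9 picked index 9: u0 ∈ [-1/15, 1/10)
intersection: [0, 1/30)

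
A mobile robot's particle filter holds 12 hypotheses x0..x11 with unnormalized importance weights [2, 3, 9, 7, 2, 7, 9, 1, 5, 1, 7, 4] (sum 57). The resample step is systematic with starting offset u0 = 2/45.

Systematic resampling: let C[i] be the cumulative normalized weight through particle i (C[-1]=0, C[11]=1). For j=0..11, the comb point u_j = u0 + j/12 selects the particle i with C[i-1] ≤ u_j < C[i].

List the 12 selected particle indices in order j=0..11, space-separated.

1 2 2 3 4 5 6 6 8 9 10 11

C = [2/57, 5/57, 14/57, 7/19, 23/57, 10/19, 13/19, 40/57, 15/19, 46/57, 53/57, 1]
j=0: u_0=2/45 ∈ [2/57, 5/57) → index 1
j=1: u_1=23/180 ∈ [5/57, 14/57) → index 2
j=2: u_2=19/90 ∈ [5/57, 14/57) → index 2
j=3: u_3=53/180 ∈ [14/57, 7/19) → index 3
j=4: u_4=17/45 ∈ [7/19, 23/57) → index 4
j=5: u_5=83/180 ∈ [23/57, 10/19) → index 5
j=6: u_6=49/90 ∈ [10/19, 13/19) → index 6
j=7: u_7=113/180 ∈ [10/19, 13/19) → index 6
j=8: u_8=32/45 ∈ [40/57, 15/19) → index 8
j=9: u_9=143/180 ∈ [15/19, 46/57) → index 9
j=10: u_10=79/90 ∈ [46/57, 53/57) → index 10
j=11: u_11=173/180 ∈ [53/57, 1) → index 11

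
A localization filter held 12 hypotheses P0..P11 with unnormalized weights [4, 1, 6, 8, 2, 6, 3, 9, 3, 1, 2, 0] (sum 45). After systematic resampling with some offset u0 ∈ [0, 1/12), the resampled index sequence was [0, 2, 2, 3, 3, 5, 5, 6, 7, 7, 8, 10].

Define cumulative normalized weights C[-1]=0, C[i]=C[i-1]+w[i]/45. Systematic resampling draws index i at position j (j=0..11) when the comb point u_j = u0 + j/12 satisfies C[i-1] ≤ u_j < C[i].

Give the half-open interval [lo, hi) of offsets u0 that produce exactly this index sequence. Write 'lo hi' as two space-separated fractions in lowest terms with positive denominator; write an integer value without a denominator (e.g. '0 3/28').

C = [4/45, 1/9, 11/45, 19/45, 7/15, 3/5, 2/3, 13/15, 14/15, 43/45, 1, 1]
j=0 picked index 0: u0 ∈ [0, 4/45)
j=1 picked index 2: u0 ∈ [1/36, 29/180)
j=2 picked index 2: u0 ∈ [-1/18, 7/90)
j=3 picked index 3: u0 ∈ [-1/180, 31/180)
j=4 picked index 3: u0 ∈ [-4/45, 4/45)
j=5 picked index 5: u0 ∈ [1/20, 11/60)
j=6 picked index 5: u0 ∈ [-1/30, 1/10)
j=7 picked index 6: u0 ∈ [1/60, 1/12)
j=8 picked index 7: u0 ∈ [0, 1/5)
j=9 picked index 7: u0 ∈ [-1/12, 7/60)
j=10 picked index 8: u0 ∈ [1/30, 1/10)
j=11 picked index 10: u0 ∈ [7/180, 1/12)
intersection: [1/20, 7/90)

1/20 7/90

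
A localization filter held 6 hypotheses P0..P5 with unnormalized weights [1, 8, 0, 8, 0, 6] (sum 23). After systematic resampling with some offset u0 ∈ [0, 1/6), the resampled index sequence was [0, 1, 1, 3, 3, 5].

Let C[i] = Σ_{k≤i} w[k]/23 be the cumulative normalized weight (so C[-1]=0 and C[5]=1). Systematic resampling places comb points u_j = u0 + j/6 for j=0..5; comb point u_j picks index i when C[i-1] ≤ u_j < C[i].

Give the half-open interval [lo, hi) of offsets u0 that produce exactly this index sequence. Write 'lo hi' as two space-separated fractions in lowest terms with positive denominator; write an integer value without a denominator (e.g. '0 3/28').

C = [1/23, 9/23, 9/23, 17/23, 17/23, 1]
j=0 picked index 0: u0 ∈ [0, 1/23)
j=1 picked index 1: u0 ∈ [-17/138, 31/138)
j=2 picked index 1: u0 ∈ [-20/69, 4/69)
j=3 picked index 3: u0 ∈ [-5/46, 11/46)
j=4 picked index 3: u0 ∈ [-19/69, 5/69)
j=5 picked index 5: u0 ∈ [-13/138, 1/6)
intersection: [0, 1/23)

0 1/23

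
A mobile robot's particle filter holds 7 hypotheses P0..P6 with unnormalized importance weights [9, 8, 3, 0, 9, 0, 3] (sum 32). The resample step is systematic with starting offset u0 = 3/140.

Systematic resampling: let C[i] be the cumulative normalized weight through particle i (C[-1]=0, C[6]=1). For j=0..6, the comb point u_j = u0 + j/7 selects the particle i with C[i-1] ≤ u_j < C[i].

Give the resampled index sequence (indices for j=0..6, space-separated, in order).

C = [9/32, 17/32, 5/8, 5/8, 29/32, 29/32, 1]
j=0: u_0=3/140 ∈ [0, 9/32) → index 0
j=1: u_1=23/140 ∈ [0, 9/32) → index 0
j=2: u_2=43/140 ∈ [9/32, 17/32) → index 1
j=3: u_3=9/20 ∈ [9/32, 17/32) → index 1
j=4: u_4=83/140 ∈ [17/32, 5/8) → index 2
j=5: u_5=103/140 ∈ [5/8, 29/32) → index 4
j=6: u_6=123/140 ∈ [5/8, 29/32) → index 4

0 0 1 1 2 4 4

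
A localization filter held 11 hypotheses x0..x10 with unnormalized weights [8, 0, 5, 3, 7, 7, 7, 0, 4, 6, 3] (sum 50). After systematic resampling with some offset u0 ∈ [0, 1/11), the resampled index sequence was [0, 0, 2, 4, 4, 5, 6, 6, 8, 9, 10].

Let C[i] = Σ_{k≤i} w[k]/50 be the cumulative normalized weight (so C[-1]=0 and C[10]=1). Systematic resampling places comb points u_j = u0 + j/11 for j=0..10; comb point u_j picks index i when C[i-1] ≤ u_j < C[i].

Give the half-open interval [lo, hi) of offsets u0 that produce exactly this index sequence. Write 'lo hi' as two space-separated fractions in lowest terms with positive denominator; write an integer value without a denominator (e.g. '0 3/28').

C = [4/25, 4/25, 13/50, 8/25, 23/50, 3/5, 37/50, 37/50, 41/50, 47/50, 1]
j=0 picked index 0: u0 ∈ [0, 4/25)
j=1 picked index 0: u0 ∈ [-1/11, 19/275)
j=2 picked index 2: u0 ∈ [-6/275, 43/550)
j=3 picked index 4: u0 ∈ [13/275, 103/550)
j=4 picked index 4: u0 ∈ [-12/275, 53/550)
j=5 picked index 5: u0 ∈ [3/550, 8/55)
j=6 picked index 6: u0 ∈ [3/55, 107/550)
j=7 picked index 6: u0 ∈ [-2/55, 57/550)
j=8 picked index 8: u0 ∈ [7/550, 51/550)
j=9 picked index 9: u0 ∈ [1/550, 67/550)
j=10 picked index 10: u0 ∈ [17/550, 1/11)
intersection: [3/55, 19/275)

3/55 19/275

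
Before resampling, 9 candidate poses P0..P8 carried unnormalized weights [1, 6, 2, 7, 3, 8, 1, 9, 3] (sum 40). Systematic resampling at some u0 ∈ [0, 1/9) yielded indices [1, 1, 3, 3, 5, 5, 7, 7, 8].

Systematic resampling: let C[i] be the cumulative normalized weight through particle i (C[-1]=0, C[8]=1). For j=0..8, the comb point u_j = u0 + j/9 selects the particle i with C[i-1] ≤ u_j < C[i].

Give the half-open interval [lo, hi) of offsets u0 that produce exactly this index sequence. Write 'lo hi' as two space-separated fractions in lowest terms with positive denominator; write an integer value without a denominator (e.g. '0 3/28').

13/360 23/360

C = [1/40, 7/40, 9/40, 2/5, 19/40, 27/40, 7/10, 37/40, 1]
j=0 picked index 1: u0 ∈ [1/40, 7/40)
j=1 picked index 1: u0 ∈ [-31/360, 23/360)
j=2 picked index 3: u0 ∈ [1/360, 8/45)
j=3 picked index 3: u0 ∈ [-13/120, 1/15)
j=4 picked index 5: u0 ∈ [11/360, 83/360)
j=5 picked index 5: u0 ∈ [-29/360, 43/360)
j=6 picked index 7: u0 ∈ [1/30, 31/120)
j=7 picked index 7: u0 ∈ [-7/90, 53/360)
j=8 picked index 8: u0 ∈ [13/360, 1/9)
intersection: [13/360, 23/360)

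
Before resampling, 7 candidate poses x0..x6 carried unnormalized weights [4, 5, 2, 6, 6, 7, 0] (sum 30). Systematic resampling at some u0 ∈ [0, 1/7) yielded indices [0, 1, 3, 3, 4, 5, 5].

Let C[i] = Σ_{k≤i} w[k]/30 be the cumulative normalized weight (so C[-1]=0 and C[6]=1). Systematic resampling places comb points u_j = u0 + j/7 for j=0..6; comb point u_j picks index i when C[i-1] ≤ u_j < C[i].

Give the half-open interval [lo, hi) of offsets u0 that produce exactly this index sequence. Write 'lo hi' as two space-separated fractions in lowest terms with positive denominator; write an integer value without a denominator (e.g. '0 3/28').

C = [2/15, 3/10, 11/30, 17/30, 23/30, 1, 1]
j=0 picked index 0: u0 ∈ [0, 2/15)
j=1 picked index 1: u0 ∈ [-1/105, 11/70)
j=2 picked index 3: u0 ∈ [17/210, 59/210)
j=3 picked index 3: u0 ∈ [-13/210, 29/210)
j=4 picked index 4: u0 ∈ [-1/210, 41/210)
j=5 picked index 5: u0 ∈ [11/210, 2/7)
j=6 picked index 5: u0 ∈ [-19/210, 1/7)
intersection: [17/210, 2/15)

17/210 2/15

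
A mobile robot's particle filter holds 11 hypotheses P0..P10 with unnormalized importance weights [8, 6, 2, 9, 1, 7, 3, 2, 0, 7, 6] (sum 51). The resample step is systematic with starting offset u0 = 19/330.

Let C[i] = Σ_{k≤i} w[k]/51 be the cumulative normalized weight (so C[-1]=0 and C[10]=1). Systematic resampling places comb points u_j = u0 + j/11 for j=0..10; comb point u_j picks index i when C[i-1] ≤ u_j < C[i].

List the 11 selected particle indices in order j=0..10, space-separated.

C = [8/51, 14/51, 16/51, 25/51, 26/51, 11/17, 12/17, 38/51, 38/51, 15/17, 1]
j=0: u_0=19/330 ∈ [0, 8/51) → index 0
j=1: u_1=49/330 ∈ [0, 8/51) → index 0
j=2: u_2=79/330 ∈ [8/51, 14/51) → index 1
j=3: u_3=109/330 ∈ [16/51, 25/51) → index 3
j=4: u_4=139/330 ∈ [16/51, 25/51) → index 3
j=5: u_5=169/330 ∈ [26/51, 11/17) → index 5
j=6: u_6=199/330 ∈ [26/51, 11/17) → index 5
j=7: u_7=229/330 ∈ [11/17, 12/17) → index 6
j=8: u_8=259/330 ∈ [38/51, 15/17) → index 9
j=9: u_9=289/330 ∈ [38/51, 15/17) → index 9
j=10: u_10=29/30 ∈ [15/17, 1) → index 10

0 0 1 3 3 5 5 6 9 9 10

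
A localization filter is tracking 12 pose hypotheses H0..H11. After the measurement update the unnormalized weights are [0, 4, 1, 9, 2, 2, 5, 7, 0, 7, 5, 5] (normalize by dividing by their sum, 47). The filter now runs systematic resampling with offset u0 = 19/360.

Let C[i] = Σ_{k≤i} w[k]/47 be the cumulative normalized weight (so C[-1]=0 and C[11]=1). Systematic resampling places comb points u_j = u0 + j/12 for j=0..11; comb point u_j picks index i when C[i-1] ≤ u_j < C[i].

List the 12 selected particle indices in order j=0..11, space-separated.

C = [0, 4/47, 5/47, 14/47, 16/47, 18/47, 23/47, 30/47, 30/47, 37/47, 42/47, 1]
j=0: u_0=19/360 ∈ [0, 4/47) → index 1
j=1: u_1=49/360 ∈ [5/47, 14/47) → index 3
j=2: u_2=79/360 ∈ [5/47, 14/47) → index 3
j=3: u_3=109/360 ∈ [14/47, 16/47) → index 4
j=4: u_4=139/360 ∈ [18/47, 23/47) → index 6
j=5: u_5=169/360 ∈ [18/47, 23/47) → index 6
j=6: u_6=199/360 ∈ [23/47, 30/47) → index 7
j=7: u_7=229/360 ∈ [23/47, 30/47) → index 7
j=8: u_8=259/360 ∈ [30/47, 37/47) → index 9
j=9: u_9=289/360 ∈ [37/47, 42/47) → index 10
j=10: u_10=319/360 ∈ [37/47, 42/47) → index 10
j=11: u_11=349/360 ∈ [42/47, 1) → index 11

1 3 3 4 6 6 7 7 9 10 10 11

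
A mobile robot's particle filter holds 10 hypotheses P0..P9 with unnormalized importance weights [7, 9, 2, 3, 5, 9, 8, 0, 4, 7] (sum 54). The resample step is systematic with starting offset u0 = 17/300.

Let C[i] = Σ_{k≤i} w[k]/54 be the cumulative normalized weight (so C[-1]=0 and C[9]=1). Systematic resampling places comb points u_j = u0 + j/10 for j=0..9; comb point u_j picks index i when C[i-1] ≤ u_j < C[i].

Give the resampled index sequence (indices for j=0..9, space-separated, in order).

C = [7/54, 8/27, 1/3, 7/18, 13/27, 35/54, 43/54, 43/54, 47/54, 1]
j=0: u_0=17/300 ∈ [0, 7/54) → index 0
j=1: u_1=47/300 ∈ [7/54, 8/27) → index 1
j=2: u_2=77/300 ∈ [7/54, 8/27) → index 1
j=3: u_3=107/300 ∈ [1/3, 7/18) → index 3
j=4: u_4=137/300 ∈ [7/18, 13/27) → index 4
j=5: u_5=167/300 ∈ [13/27, 35/54) → index 5
j=6: u_6=197/300 ∈ [35/54, 43/54) → index 6
j=7: u_7=227/300 ∈ [35/54, 43/54) → index 6
j=8: u_8=257/300 ∈ [43/54, 47/54) → index 8
j=9: u_9=287/300 ∈ [47/54, 1) → index 9

0 1 1 3 4 5 6 6 8 9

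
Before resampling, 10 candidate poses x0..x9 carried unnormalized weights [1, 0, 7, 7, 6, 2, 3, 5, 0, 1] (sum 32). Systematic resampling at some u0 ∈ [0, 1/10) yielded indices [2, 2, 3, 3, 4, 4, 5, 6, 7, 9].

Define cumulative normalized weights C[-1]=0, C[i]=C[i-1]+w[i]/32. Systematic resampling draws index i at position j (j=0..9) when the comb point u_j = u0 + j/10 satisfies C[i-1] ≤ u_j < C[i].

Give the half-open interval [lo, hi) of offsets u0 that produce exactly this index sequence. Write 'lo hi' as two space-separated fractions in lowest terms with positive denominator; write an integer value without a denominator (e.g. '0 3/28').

11/160 1/10

C = [1/32, 1/32, 1/4, 15/32, 21/32, 23/32, 13/16, 31/32, 31/32, 1]
j=0 picked index 2: u0 ∈ [1/32, 1/4)
j=1 picked index 2: u0 ∈ [-11/160, 3/20)
j=2 picked index 3: u0 ∈ [1/20, 43/160)
j=3 picked index 3: u0 ∈ [-1/20, 27/160)
j=4 picked index 4: u0 ∈ [11/160, 41/160)
j=5 picked index 4: u0 ∈ [-1/32, 5/32)
j=6 picked index 5: u0 ∈ [9/160, 19/160)
j=7 picked index 6: u0 ∈ [3/160, 9/80)
j=8 picked index 7: u0 ∈ [1/80, 27/160)
j=9 picked index 9: u0 ∈ [11/160, 1/10)
intersection: [11/160, 1/10)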